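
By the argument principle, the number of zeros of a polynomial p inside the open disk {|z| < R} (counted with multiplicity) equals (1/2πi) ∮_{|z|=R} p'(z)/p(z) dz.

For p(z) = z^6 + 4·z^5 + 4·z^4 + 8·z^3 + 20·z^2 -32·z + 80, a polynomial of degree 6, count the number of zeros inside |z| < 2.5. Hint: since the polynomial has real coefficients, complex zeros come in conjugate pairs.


The zeros of p are: (1 + 1i), (1 - 1i), (-3 + 1i), (-3 - 1i), (0 + 2i), (0 - 2i).
Their magnitudes are: 1.414, 1.414, 3.162, 3.162, 2, 2.
Zeros with |z| < R = 2.5: (1 + 1i), (1 - 1i), (0 + 2i), (0 - 2i).
Count = 4.
By the argument principle, (1/2πi) ∮_{|z|=R} p'(z)/p(z) dz equals exactly this count.

Number of zeros inside |z| < 2.5: 4.


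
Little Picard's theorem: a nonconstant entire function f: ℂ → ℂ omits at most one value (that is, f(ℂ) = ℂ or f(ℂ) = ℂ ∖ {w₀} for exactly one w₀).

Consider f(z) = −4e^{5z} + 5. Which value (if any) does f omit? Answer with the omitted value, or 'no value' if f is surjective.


Little Picard bounds the complement of f(ℂ) to at most one point.
e^{5z} is never zero on ℂ, so -4·e^{5z} takes every value in ℂ ∖ {0}. Adding 5 shifts the range to ℂ ∖ {5}. Thus f omits exactly the value 5.

Omitted value: 5.


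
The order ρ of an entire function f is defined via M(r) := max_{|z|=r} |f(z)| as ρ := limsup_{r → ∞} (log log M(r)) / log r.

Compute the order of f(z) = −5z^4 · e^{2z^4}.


M(r) = max_{|z|=r} |-5|·|z|^4·|e^{2z^4}| = 5·r^4 · e^{2r^4} (the factors attain their maxima compatibly on |z|=r). Then log M(r) = log 5 + 4·log r + 2r^4, dominated by the last term, so log log M(r) ~ 4·log r. The polynomial factor -5z^4 contributes only a log r term and does not affect the order. ρ = 4.
Therefore ρ = 4.

Order ρ = 4.


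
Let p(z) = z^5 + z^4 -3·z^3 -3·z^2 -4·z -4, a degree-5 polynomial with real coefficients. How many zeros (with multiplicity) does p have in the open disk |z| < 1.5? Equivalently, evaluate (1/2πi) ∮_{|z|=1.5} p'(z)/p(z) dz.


The zeros of p are: -1, (0 + 1i), (0 - 1i), 2, -2.
Their magnitudes are: 1, 1, 1, 2, 2.
Zeros with |z| < R = 1.5: -1, (0 + 1i), (0 - 1i).
Count = 3.
By the argument principle, (1/2πi) ∮_{|z|=R} p'(z)/p(z) dz equals exactly this count.

Number of zeros inside |z| < 1.5: 3.


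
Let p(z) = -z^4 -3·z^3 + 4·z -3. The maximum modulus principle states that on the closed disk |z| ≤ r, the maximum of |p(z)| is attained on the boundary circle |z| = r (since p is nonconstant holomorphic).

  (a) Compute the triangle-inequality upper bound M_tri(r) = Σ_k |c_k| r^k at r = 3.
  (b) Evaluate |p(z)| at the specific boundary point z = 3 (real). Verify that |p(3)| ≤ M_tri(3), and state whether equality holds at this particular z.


Coefficients: c_0 = -3, c_1 = 4, c_2 = 0, c_3 = -3, c_4 = -1. Radius r = 3.
Part (a). Triangle bound: M_tri(r) = Σ_k |c_k| r^k
  = |-3|·3^0 + |4|·3^1 + |0|·3^2 + |-3|·3^3 + |-1|·3^4
  = 3 + 12 + 0 + 81 + 81 = 177.
This bounds M(r) := max_{|z|=r} |p(z)| from above; equality holds iff all terms c_k z^k can be made to align in phase at a single z on |z|=r.
Part (b). At z = 3 (real, on the circle |z| = r):
  p(3) = (-3)·3^0 + (4)·3^1 + (0)·3^2 + (-3)·3^3 + (-1)·3^4 = -153.
  |p(3)| = 153.
Check: |p(3)| = 153 ≤ 177 = M_tri(3). ✓ Equality does not hold at z = 3 (the coefficients have mixed signs, so the terms do not all align in phase there).

M_tri(3) = 177; |p(3)| = 153; equality at z=3: no.


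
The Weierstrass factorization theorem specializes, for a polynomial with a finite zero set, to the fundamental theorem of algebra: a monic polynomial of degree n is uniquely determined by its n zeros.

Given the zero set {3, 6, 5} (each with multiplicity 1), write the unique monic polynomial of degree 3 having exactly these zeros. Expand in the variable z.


The polynomial is p(z) = ∏_{α ∈ S} (z − α), where S = {3, 6, 5}.
Expanding the product yields: p(z) = z^3 -14·z^2 + 63·z -90.
The resulting polynomial has degree 3 and real coefficients as required.

p(z) = z^3 -14·z^2 + 63·z -90.


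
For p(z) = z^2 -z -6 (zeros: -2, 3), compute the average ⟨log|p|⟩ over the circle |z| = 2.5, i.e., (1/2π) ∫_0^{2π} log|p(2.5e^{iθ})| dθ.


Zeros: -2, 3; r = 2.5.
Inside |z| < r: -2. Outside (|z| ≥ r): 3.
p(0) = -6, so log|p(0)| = log(6) = 1.7918.
Apply Jensen: I(r) = log|p(0)| + Σ_k log(r/|z_k|), summed over zeros inside |z| < r.
  log(r/|z_k|) for z_k = -2: log(2.5/2) = 0.2231
  Outside zeros (3) contribute nothing to the Jensen sum.
Sum over inside zeros: 0.2231.
I(r) = log|p(0)| + (inside sum) = 1.7918 + 0.2231 = 2.0149.
Note: since some zeros are outside |z| ≤ r, the simplified n·log(r) form does NOT apply — only the inside zeros contribute.

I(r) ≈ 2.0149.


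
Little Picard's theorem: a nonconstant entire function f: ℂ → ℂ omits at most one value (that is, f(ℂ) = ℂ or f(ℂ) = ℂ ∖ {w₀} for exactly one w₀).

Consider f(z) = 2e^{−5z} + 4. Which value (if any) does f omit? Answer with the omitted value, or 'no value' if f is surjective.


Little Picard bounds the complement of f(ℂ) to at most one point.
e^{−5z} is never zero on ℂ, so 2·e^{−5z} takes every value in ℂ ∖ {0}. Adding 4 shifts the range to ℂ ∖ {4}. Thus f omits exactly the value 4.

Omitted value: 4.


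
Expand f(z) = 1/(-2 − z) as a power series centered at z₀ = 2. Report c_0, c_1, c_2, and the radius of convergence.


Let w = z − z₀, so z = z₀ + w.
Then -2 − z = -2 − (z₀ + w) = (-2 − z₀) − w = -4 − w.
f(z) = 1/(-4 − w) = (1/(-4)) · 1/(1 − w/(-4)) = Σ_{n≥0} w^n / (-4)^(n+1).
So c_n = 1/(-4)^(n+1):
  c_0 = 1/(-4)^1 = -1/4.
  c_1 = 1/(-4)^2 = 1/16.
  c_2 = 1/(-4)^3 = -1/64.
The series is valid for |w/d| < 1, i.e. |z − z₀| < |d|.
Radius of convergence: R = |-2 − z₀| = |-4| = 4 (distance from z₀ to the singularity z = -2).

c_0 = -1/4, c_1 = 1/16, c_2 = -1/64; R = 4.


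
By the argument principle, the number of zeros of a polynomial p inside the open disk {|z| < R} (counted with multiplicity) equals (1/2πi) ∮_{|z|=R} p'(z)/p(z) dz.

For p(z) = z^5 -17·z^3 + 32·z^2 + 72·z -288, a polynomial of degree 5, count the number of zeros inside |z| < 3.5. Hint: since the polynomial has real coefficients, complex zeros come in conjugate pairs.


The zeros of p are: (2 + 2i), (2 - 2i), -4, -3, 3.
Their magnitudes are: 2.828, 2.828, 4, 3, 3.
Zeros with |z| < R = 3.5: (2 + 2i), (2 - 2i), -3, 3.
Count = 4.
By the argument principle, (1/2πi) ∮_{|z|=R} p'(z)/p(z) dz equals exactly this count.

Number of zeros inside |z| < 3.5: 4.


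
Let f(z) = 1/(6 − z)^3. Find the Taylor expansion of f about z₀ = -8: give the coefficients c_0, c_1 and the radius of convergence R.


Let w = z − z₀, so z = z₀ + w.
Then 6 − z = 6 − (z₀ + w) = (6 − z₀) − w = 14 − w.
f(z) = 1/(14 − w)^3 = (1/(14)^3) · (1 − w/(14))^{−3}.
By the binomial series (1−u)^{−3} = Σ_{n≥0} C(n+2, 2) u^n for |u|<1, with u = w/(14):
  c_n = C(n+2, 2) / (14)^(n+3).
  c_0 = 1/(14)^3 = 1/2744.
  c_1 = 3/(14)^4 = 3/38416.
The series is valid for |w/d| < 1, i.e. |z − z₀| < |d|.
Radius of convergence: R = |6 − z₀| = |14| = 14 (distance from z₀ to the singularity z = 6).

c_0 = 1/2744, c_1 = 3/38416; R = 14.


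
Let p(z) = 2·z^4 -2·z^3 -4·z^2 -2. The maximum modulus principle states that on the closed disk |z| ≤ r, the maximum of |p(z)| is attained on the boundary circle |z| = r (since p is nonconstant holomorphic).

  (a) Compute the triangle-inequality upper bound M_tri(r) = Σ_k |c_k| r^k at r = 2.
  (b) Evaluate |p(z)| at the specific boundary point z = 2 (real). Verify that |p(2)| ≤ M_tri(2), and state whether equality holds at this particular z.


Coefficients: c_0 = -2, c_1 = 0, c_2 = -4, c_3 = -2, c_4 = 2. Radius r = 2.
Part (a). Triangle bound: M_tri(r) = Σ_k |c_k| r^k
  = |-2|·2^0 + |0|·2^1 + |-4|·2^2 + |-2|·2^3 + |2|·2^4
  = 2 + 0 + 16 + 16 + 32 = 66.
This bounds M(r) := max_{|z|=r} |p(z)| from above; equality holds iff all terms c_k z^k can be made to align in phase at a single z on |z|=r.
Part (b). At z = 2 (real, on the circle |z| = r):
  p(2) = (-2)·2^0 + (0)·2^1 + (-4)·2^2 + (-2)·2^3 + (2)·2^4 = -2.
  |p(2)| = 2.
Check: |p(2)| = 2 ≤ 66 = M_tri(2). ✓ Equality does not hold at z = 2 (the coefficients have mixed signs, so the terms do not all align in phase there).

M_tri(2) = 66; |p(2)| = 2; equality at z=2: no.


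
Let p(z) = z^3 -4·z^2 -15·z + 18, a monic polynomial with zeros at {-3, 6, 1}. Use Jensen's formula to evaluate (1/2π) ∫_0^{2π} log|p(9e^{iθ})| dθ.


Zeros: -3, 1, 6; r = 9.
Inside |z| < r: -3, 1, 6. Outside (|z| ≥ r): ∅.
p(0) = 18, so log|p(0)| = log(18) = 2.8904.
Apply Jensen: I(r) = log|p(0)| + Σ_k log(r/|z_k|), summed over zeros inside |z| < r.
  log(r/|z_k|) for z_k = -3: log(9/3) = 1.0986
  log(r/|z_k|) for z_k = 6: log(9/6) = 0.4055
  log(r/|z_k|) for z_k = 1: log(9/1) = 2.1972
Sum over inside zeros: 3.7013.
I(r) = log|p(0)| + (inside sum) = 2.8904 + 3.7013 = 6.5917.
Closed form (all zeros inside, monic): I(r) = n·log(r) = 3·log(9) = 6.5917. ✓

I(r) ≈ 6.5917.


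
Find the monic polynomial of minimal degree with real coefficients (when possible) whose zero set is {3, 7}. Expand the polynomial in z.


The polynomial is p(z) = ∏_{α ∈ S} (z − α), where S = {3, 7}.
Expanding the product yields: p(z) = z^2 -10·z + 21.
The resulting polynomial has degree 2 and real coefficients as required.

p(z) = z^2 -10·z + 21.


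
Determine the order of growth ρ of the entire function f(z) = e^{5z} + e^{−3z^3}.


Each summand is entire of order 1 and 3 respectively (as in the single-exponential case). The order of a sum is at most the max of the orders, so ρ ≤ 3. For the lower bound: on |z|=r choose arg z so that -3z^3 is real positive; then |e^{-3z^3}| = e^{3r^3} while |e^{5z}| ≤ e^{5r^1} = o(e^{3r^3}). So |f| ≥ e^{3r^3}(1 − o(1)) and ρ ≥ 3. Hence ρ = max(1, 3) = 3.
Therefore ρ = 3.

Order ρ = 3.


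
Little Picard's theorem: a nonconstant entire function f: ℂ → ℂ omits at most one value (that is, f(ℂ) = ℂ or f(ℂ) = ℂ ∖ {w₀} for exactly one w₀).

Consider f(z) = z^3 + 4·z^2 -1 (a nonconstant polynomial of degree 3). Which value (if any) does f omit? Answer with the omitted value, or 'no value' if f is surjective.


Little Picard bounds the complement of f(ℂ) to at most one point.
For every w ∈ ℂ, the equation p(z) − w = 0 is a nonconstant polynomial in z and hence has at least one root by the fundamental theorem of algebra. So p is surjective onto ℂ, omitting no value.

Omitted value: no value.


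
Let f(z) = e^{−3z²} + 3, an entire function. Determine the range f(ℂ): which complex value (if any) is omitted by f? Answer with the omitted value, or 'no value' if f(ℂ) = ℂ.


Little Picard bounds the complement of f(ℂ) to at most one point.
The exponent g(z) = −3z² is a nonconstant polynomial, hence surjective onto ℂ. So e^{g(z)} takes every value in {e^w : w ∈ ℂ} = ℂ ∖ {0}. Adding 3 shifts the range to ℂ ∖ {3}. f omits exactly 3.

Omitted value: 3.


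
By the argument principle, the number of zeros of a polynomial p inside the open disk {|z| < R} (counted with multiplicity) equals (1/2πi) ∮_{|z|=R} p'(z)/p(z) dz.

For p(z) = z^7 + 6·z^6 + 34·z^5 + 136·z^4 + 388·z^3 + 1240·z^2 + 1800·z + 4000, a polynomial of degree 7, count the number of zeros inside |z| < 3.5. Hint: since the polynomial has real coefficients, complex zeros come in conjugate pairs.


The zeros of p are: -4, (-1 + 3i), (-1 - 3i), (-1 + 3i), (-1 - 3i), (1 + 3i), (1 - 3i).
Their magnitudes are: 4, 3.162, 3.162, 3.162, 3.162, 3.162, 3.162.
Zeros with |z| < R = 3.5: (-1 + 3i), (-1 - 3i), (-1 + 3i), (-1 - 3i), (1 + 3i), (1 - 3i).
Count = 6.
By the argument principle, (1/2πi) ∮_{|z|=R} p'(z)/p(z) dz equals exactly this count.

Number of zeros inside |z| < 3.5: 6.


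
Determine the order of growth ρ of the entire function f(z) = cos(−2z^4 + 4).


Write cos(w) = (e^{iw} ± e^{−iw})/(2 or 2i), so |cos(w)| ≤ e^{|w|}. With w = −2z^4 + 4, |w| ≤ 2r^4 + 4 on |z|=r, giving M(r) ≤ e^{2r^4 + 4} and ρ ≤ 4. For the lower bound, choose z on |z|=r with -2z^4 purely imaginary of modulus 2r^4; then |cos(−2z^4 + 4)| grows like e^{2r^4}/2, so ρ ≥ 4. Hence ρ = 4.
Therefore ρ = 4.

Order ρ = 4.


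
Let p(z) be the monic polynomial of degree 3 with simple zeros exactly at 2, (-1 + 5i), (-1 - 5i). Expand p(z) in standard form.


The polynomial is p(z) = ∏_{α ∈ S} (z − α), where S = {2, (-1 + 5i), (-1 - 5i)}.
Expanding the product yields: p(z) = z^3 + 22·z -52.
Note conjugate pairs combine to real quadratics: (z − (-1+5i))(z − (-1−5i)) = z² + 2z + 26.
The resulting polynomial has degree 3 and real coefficients as required.

p(z) = z^3 + 22·z -52.


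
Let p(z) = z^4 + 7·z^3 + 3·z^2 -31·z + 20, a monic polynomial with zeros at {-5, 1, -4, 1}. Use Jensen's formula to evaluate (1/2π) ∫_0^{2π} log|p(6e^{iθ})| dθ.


Zeros: -5, -4, 1, 1; r = 6.
Inside |z| < r: -5, -4, 1, 1. Outside (|z| ≥ r): ∅.
p(0) = 20, so log|p(0)| = log(20) = 2.9957.
Apply Jensen: I(r) = log|p(0)| + Σ_k log(r/|z_k|), summed over zeros inside |z| < r.
  log(r/|z_k|) for z_k = -5: log(6/5) = 0.1823
  log(r/|z_k|) for z_k = 1: log(6/1) = 1.7918
  log(r/|z_k|) for z_k = -4: log(6/4) = 0.4055
  log(r/|z_k|) for z_k = 1: log(6/1) = 1.7918
Sum over inside zeros: 4.1713.
I(r) = log|p(0)| + (inside sum) = 2.9957 + 4.1713 = 7.1670.
Closed form (all zeros inside, monic): I(r) = n·log(r) = 4·log(6) = 7.1670. ✓

I(r) ≈ 7.1670.


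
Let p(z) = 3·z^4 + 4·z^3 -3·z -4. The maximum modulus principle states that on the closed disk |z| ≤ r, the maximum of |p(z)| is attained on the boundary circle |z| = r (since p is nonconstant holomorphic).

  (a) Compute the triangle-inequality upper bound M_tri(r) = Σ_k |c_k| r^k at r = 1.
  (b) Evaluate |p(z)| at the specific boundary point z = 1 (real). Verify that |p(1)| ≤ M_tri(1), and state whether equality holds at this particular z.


Coefficients: c_0 = -4, c_1 = -3, c_2 = 0, c_3 = 4, c_4 = 3. Radius r = 1.
Part (a). Triangle bound: M_tri(r) = Σ_k |c_k| r^k
  = |-4|·1^0 + |-3|·1^1 + |0|·1^2 + |4|·1^3 + |3|·1^4
  = 4 + 3 + 0 + 4 + 3 = 14.
This bounds M(r) := max_{|z|=r} |p(z)| from above; equality holds iff all terms c_k z^k can be made to align in phase at a single z on |z|=r.
Part (b). At z = 1 (real, on the circle |z| = r):
  p(1) = (-4)·1^0 + (-3)·1^1 + (0)·1^2 + (4)·1^3 + (3)·1^4 = 0.
  |p(1)| = 0.
Check: |p(1)| = 0 ≤ 14 = M_tri(1). ✓ Equality does not hold at z = 1 (the coefficients have mixed signs, so the terms do not all align in phase there).

M_tri(1) = 14; |p(1)| = 0; equality at z=1: no.


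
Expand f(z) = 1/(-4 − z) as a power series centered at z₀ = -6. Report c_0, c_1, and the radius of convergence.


Let w = z − z₀, so z = z₀ + w.
Then -4 − z = -4 − (z₀ + w) = (-4 − z₀) − w = 2 − w.
f(z) = 1/(2 − w) = (1/(2)) · 1/(1 − w/(2)) = Σ_{n≥0} w^n / (2)^(n+1).
So c_n = 1/(2)^(n+1):
  c_0 = 1/(2)^1 = 1/2.
  c_1 = 1/(2)^2 = 1/4.
The series is valid for |w/d| < 1, i.e. |z − z₀| < |d|.
Radius of convergence: R = |-4 − z₀| = |2| = 2 (distance from z₀ to the singularity z = -4).

c_0 = 1/2, c_1 = 1/4; R = 2.


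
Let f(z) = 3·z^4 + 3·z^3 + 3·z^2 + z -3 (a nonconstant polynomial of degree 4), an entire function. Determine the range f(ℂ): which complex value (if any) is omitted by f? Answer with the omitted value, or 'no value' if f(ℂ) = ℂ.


Little Picard bounds the complement of f(ℂ) to at most one point.
For every w ∈ ℂ, the equation p(z) − w = 0 is a nonconstant polynomial in z and hence has at least one root by the fundamental theorem of algebra. So p is surjective onto ℂ, omitting no value.

Omitted value: no value.


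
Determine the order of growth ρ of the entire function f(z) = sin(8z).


sin(w) is a linear combination of e^{iw} and e^{−iw} (or e^w, e^{−w} in the hyperbolic case), so |sin(w)| ≤ e^{|w|}. With w = 8z, |w| ≤ 8|z| + 0 = 8r + 0 on |z| = r, giving M(r) ≤ e^{8r + 0}, so ρ ≤ 1. On a suitable ray (z = it for sin/cos; z = t for sinh/cosh, t real → ∞), |sin(8z)| grows like e^{8|t|}/2, so ρ ≥ 1. Hence ρ = 1.
Therefore ρ = 1.

Order ρ = 1.


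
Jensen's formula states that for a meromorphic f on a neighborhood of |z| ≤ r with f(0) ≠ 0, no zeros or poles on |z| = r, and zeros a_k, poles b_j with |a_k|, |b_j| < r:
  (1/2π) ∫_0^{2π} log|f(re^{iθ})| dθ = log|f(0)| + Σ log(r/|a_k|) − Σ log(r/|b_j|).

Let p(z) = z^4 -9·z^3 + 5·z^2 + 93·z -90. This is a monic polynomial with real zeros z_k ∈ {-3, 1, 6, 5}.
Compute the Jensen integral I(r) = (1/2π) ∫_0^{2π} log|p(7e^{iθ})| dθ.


Zeros: -3, 1, 5, 6; r = 7.
Inside |z| < r: -3, 1, 5, 6. Outside (|z| ≥ r): ∅.
p(0) = -90, so log|p(0)| = log(90) = 4.4998.
Apply Jensen: I(r) = log|p(0)| + Σ_k log(r/|z_k|), summed over zeros inside |z| < r.
  log(r/|z_k|) for z_k = -3: log(7/3) = 0.8473
  log(r/|z_k|) for z_k = 1: log(7/1) = 1.9459
  log(r/|z_k|) for z_k = 6: log(7/6) = 0.1542
  log(r/|z_k|) for z_k = 5: log(7/5) = 0.3365
Sum over inside zeros: 3.2838.
I(r) = log|p(0)| + (inside sum) = 4.4998 + 3.2838 = 7.7836.
Closed form (all zeros inside, monic): I(r) = n·log(r) = 4·log(7) = 7.7836. ✓

I(r) ≈ 7.7836.


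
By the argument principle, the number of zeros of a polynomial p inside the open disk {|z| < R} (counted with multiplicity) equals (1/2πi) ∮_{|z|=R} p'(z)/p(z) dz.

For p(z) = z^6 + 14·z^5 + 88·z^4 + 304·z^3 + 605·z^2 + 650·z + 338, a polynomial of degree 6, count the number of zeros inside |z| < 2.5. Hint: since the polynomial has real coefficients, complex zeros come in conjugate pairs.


The zeros of p are: (-1 + 1i), (-1 - 1i), (-3 + 2i), (-3 - 2i), (-3 + 2i), (-3 - 2i).
Their magnitudes are: 1.414, 1.414, 3.606, 3.606, 3.606, 3.606.
Zeros with |z| < R = 2.5: (-1 + 1i), (-1 - 1i).
Count = 2.
By the argument principle, (1/2πi) ∮_{|z|=R} p'(z)/p(z) dz equals exactly this count.

Number of zeros inside |z| < 2.5: 2.


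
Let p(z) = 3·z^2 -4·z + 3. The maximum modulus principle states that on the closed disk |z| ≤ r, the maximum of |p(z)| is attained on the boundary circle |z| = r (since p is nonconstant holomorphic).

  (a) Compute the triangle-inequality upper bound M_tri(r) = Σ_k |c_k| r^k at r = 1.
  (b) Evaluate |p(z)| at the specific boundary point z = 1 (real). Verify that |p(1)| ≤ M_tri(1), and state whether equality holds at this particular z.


Coefficients: c_0 = 3, c_1 = -4, c_2 = 3. Radius r = 1.
Part (a). Triangle bound: M_tri(r) = Σ_k |c_k| r^k
  = |3|·1^0 + |-4|·1^1 + |3|·1^2
  = 3 + 4 + 3 = 10.
This bounds M(r) := max_{|z|=r} |p(z)| from above; equality holds iff all terms c_k z^k can be made to align in phase at a single z on |z|=r.
Part (b). At z = 1 (real, on the circle |z| = r):
  p(1) = (3)·1^0 + (-4)·1^1 + (3)·1^2 = 2.
  |p(1)| = 2.
Check: |p(1)| = 2 ≤ 10 = M_tri(1). ✓ Equality does not hold at z = 1 (the coefficients have mixed signs, so the terms do not all align in phase there).

M_tri(1) = 10; |p(1)| = 2; equality at z=1: no.


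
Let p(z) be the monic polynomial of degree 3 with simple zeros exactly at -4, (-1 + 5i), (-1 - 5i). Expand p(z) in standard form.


The polynomial is p(z) = ∏_{α ∈ S} (z − α), where S = {-4, (-1 + 5i), (-1 - 5i)}.
Expanding the product yields: p(z) = z^3 + 6·z^2 + 34·z + 104.
Note conjugate pairs combine to real quadratics: (z − (-1+5i))(z − (-1−5i)) = z² + 2z + 26.
The resulting polynomial has degree 3 and real coefficients as required.

p(z) = z^3 + 6·z^2 + 34·z + 104.


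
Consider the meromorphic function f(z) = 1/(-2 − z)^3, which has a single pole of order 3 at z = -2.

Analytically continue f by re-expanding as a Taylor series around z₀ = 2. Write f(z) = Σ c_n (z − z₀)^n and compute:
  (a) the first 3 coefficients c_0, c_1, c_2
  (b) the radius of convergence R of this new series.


Let w = z − z₀, so z = z₀ + w.
Then -2 − z = -2 − (z₀ + w) = (-2 − z₀) − w = -4 − w.
f(z) = 1/(-4 − w)^3 = (1/(-4)^3) · (1 − w/(-4))^{−3}.
By the binomial series (1−u)^{−3} = Σ_{n≥0} C(n+2, 2) u^n for |u|<1, with u = w/(-4):
  c_n = C(n+2, 2) / (-4)^(n+3).
  c_0 = 1/(-4)^3 = -1/64.
  c_1 = 3/(-4)^4 = 3/256.
  c_2 = 6/(-4)^5 = -3/512.
The series is valid for |w/d| < 1, i.e. |z − z₀| < |d|.
Radius of convergence: R = |-2 − z₀| = |-4| = 4 (distance from z₀ to the singularity z = -2).

c_0 = -1/64, c_1 = 3/256, c_2 = -3/512; R = 4.


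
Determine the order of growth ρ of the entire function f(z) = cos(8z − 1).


cos(w) is a linear combination of e^{iw} and e^{−iw} (or e^w, e^{−w} in the hyperbolic case), so |cos(w)| ≤ e^{|w|}. With w = 8z − 1, |w| ≤ 8|z| + 1 = 8r + 1 on |z| = r, giving M(r) ≤ e^{8r + 1}, so ρ ≤ 1. On a suitable ray (z = it for sin/cos; z = t for sinh/cosh, t real → ∞), |cos(8z − 1)| grows like e^{8|t|}/2, so ρ ≥ 1. Hence ρ = 1.
Therefore ρ = 1.

Order ρ = 1.


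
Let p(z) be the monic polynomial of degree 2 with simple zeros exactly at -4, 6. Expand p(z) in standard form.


The polynomial is p(z) = ∏_{α ∈ S} (z − α), where S = {-4, 6}.
Expanding the product yields: p(z) = z^2 -2·z -24.
The resulting polynomial has degree 2 and real coefficients as required.

p(z) = z^2 -2·z -24.


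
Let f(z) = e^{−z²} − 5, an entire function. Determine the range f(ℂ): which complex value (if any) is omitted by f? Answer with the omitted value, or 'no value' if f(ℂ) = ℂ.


Little Picard bounds the complement of f(ℂ) to at most one point.
The exponent g(z) = −z² is a nonconstant polynomial, hence surjective onto ℂ. So e^{g(z)} takes every value in {e^w : w ∈ ℂ} = ℂ ∖ {0}. Adding -5 shifts the range to ℂ ∖ {-5}. f omits exactly -5.

Omitted value: -5.


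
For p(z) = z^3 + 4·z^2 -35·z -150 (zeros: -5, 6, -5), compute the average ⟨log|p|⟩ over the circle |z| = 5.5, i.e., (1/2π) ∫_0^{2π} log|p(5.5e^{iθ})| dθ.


Zeros: -5, -5, 6; r = 5.5.
Inside |z| < r: -5, -5. Outside (|z| ≥ r): 6.
p(0) = -150, so log|p(0)| = log(150) = 5.0106.
Apply Jensen: I(r) = log|p(0)| + Σ_k log(r/|z_k|), summed over zeros inside |z| < r.
  log(r/|z_k|) for z_k = -5: log(5.5/5) = 0.0953
  log(r/|z_k|) for z_k = -5: log(5.5/5) = 0.0953
  Outside zeros (6) contribute nothing to the Jensen sum.
Sum over inside zeros: 0.1906.
I(r) = log|p(0)| + (inside sum) = 5.0106 + 0.1906 = 5.2013.
Note: since some zeros are outside |z| ≤ r, the simplified n·log(r) form does NOT apply — only the inside zeros contribute.

I(r) ≈ 5.2013.


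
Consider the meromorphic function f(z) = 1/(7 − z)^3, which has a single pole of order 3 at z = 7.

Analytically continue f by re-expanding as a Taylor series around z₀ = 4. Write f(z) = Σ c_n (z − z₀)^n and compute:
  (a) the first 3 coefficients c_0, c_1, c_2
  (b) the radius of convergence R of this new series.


Let w = z − z₀, so z = z₀ + w.
Then 7 − z = 7 − (z₀ + w) = (7 − z₀) − w = 3 − w.
f(z) = 1/(3 − w)^3 = (1/(3)^3) · (1 − w/(3))^{−3}.
By the binomial series (1−u)^{−3} = Σ_{n≥0} C(n+2, 2) u^n for |u|<1, with u = w/(3):
  c_n = C(n+2, 2) / (3)^(n+3).
  c_0 = 1/(3)^3 = 1/27.
  c_1 = 3/(3)^4 = 1/27.
  c_2 = 6/(3)^5 = 2/81.
The series is valid for |w/d| < 1, i.e. |z − z₀| < |d|.
Radius of convergence: R = |7 − z₀| = |3| = 3 (distance from z₀ to the singularity z = 7).

c_0 = 1/27, c_1 = 1/27, c_2 = 2/81; R = 3.


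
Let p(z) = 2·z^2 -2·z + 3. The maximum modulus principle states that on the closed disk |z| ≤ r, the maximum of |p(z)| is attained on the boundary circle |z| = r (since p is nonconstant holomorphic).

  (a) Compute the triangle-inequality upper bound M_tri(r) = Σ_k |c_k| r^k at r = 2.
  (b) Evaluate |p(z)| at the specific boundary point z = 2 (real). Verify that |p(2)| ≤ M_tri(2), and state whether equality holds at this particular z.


Coefficients: c_0 = 3, c_1 = -2, c_2 = 2. Radius r = 2.
Part (a). Triangle bound: M_tri(r) = Σ_k |c_k| r^k
  = |3|·2^0 + |-2|·2^1 + |2|·2^2
  = 3 + 4 + 8 = 15.
This bounds M(r) := max_{|z|=r} |p(z)| from above; equality holds iff all terms c_k z^k can be made to align in phase at a single z on |z|=r.
Part (b). At z = 2 (real, on the circle |z| = r):
  p(2) = (3)·2^0 + (-2)·2^1 + (2)·2^2 = 7.
  |p(2)| = 7.
Check: |p(2)| = 7 ≤ 15 = M_tri(2). ✓ Equality does not hold at z = 2 (the coefficients have mixed signs, so the terms do not all align in phase there).

M_tri(2) = 15; |p(2)| = 7; equality at z=2: no.


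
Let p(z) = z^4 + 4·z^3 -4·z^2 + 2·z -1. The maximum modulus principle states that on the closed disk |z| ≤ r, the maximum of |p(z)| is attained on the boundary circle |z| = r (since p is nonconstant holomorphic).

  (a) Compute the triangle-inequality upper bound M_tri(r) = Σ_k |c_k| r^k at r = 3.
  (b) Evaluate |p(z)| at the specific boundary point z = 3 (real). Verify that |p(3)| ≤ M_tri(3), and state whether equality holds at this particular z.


Coefficients: c_0 = -1, c_1 = 2, c_2 = -4, c_3 = 4, c_4 = 1. Radius r = 3.
Part (a). Triangle bound: M_tri(r) = Σ_k |c_k| r^k
  = |-1|·3^0 + |2|·3^1 + |-4|·3^2 + |4|·3^3 + |1|·3^4
  = 1 + 6 + 36 + 108 + 81 = 232.
This bounds M(r) := max_{|z|=r} |p(z)| from above; equality holds iff all terms c_k z^k can be made to align in phase at a single z on |z|=r.
Part (b). At z = 3 (real, on the circle |z| = r):
  p(3) = (-1)·3^0 + (2)·3^1 + (-4)·3^2 + (4)·3^3 + (1)·3^4 = 158.
  |p(3)| = 158.
Check: |p(3)| = 158 ≤ 232 = M_tri(3). ✓ Equality does not hold at z = 3 (the coefficients have mixed signs, so the terms do not all align in phase there).

M_tri(3) = 232; |p(3)| = 158; equality at z=3: no.


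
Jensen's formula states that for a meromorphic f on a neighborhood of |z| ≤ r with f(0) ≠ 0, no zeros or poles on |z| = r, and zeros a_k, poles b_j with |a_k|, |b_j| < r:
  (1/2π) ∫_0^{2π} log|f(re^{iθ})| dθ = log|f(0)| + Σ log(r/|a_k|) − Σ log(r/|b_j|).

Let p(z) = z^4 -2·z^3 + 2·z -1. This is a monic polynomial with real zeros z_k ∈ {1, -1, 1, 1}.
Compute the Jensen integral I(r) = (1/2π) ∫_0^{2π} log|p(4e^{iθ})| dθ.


Zeros: -1, 1, 1, 1; r = 4.
Inside |z| < r: -1, 1, 1, 1. Outside (|z| ≥ r): ∅.
p(0) = -1, so log|p(0)| = log(1) = 0.0000.
Apply Jensen: I(r) = log|p(0)| + Σ_k log(r/|z_k|), summed over zeros inside |z| < r.
  log(r/|z_k|) for z_k = 1: log(4/1) = 1.3863
  log(r/|z_k|) for z_k = -1: log(4/1) = 1.3863
  log(r/|z_k|) for z_k = 1: log(4/1) = 1.3863
  log(r/|z_k|) for z_k = 1: log(4/1) = 1.3863
Sum over inside zeros: 5.5452.
I(r) = log|p(0)| + (inside sum) = 0.0000 + 5.5452 = 5.5452.
Closed form (all zeros inside, monic): I(r) = n·log(r) = 4·log(4) = 5.5452. ✓

I(r) ≈ 5.5452.


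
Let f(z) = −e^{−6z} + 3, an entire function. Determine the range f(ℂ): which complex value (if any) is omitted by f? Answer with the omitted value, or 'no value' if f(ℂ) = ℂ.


Little Picard bounds the complement of f(ℂ) to at most one point.
e^{−6z} is never zero on ℂ, so -1·e^{−6z} takes every value in ℂ ∖ {0}. Adding 3 shifts the range to ℂ ∖ {3}. Thus f omits exactly the value 3.

Omitted value: 3.


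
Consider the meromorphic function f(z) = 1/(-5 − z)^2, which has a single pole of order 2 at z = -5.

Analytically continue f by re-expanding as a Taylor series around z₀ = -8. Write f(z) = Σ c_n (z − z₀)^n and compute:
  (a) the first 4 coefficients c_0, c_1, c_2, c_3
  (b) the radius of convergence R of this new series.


Let w = z − z₀, so z = z₀ + w.
Then -5 − z = -5 − (z₀ + w) = (-5 − z₀) − w = 3 − w.
f(z) = 1/(3 − w)^2 = (1/(3)^2) · (1 − w/(3))^{−2}.
By the binomial series (1−u)^{−2} = Σ_{n≥0} C(n+1, 1) u^n for |u|<1, with u = w/(3):
  c_n = C(n+1, 1) / (3)^(n+2).
  c_0 = 1/(3)^2 = 1/9.
  c_1 = 2/(3)^3 = 2/27.
  c_2 = 3/(3)^4 = 1/27.
  c_3 = 4/(3)^5 = 4/243.
The series is valid for |w/d| < 1, i.e. |z − z₀| < |d|.
Radius of convergence: R = |-5 − z₀| = |3| = 3 (distance from z₀ to the singularity z = -5).

c_0 = 1/9, c_1 = 2/27, c_2 = 1/27, c_3 = 4/243; R = 3.


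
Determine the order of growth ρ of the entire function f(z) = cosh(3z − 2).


cosh(w) is a linear combination of e^{iw} and e^{−iw} (or e^w, e^{−w} in the hyperbolic case), so |cosh(w)| ≤ e^{|w|}. With w = 3z − 2, |w| ≤ 3|z| + 2 = 3r + 2 on |z| = r, giving M(r) ≤ e^{3r + 2}, so ρ ≤ 1. On a suitable ray (z = it for sin/cos; z = t for sinh/cosh, t real → ∞), |cosh(3z − 2)| grows like e^{3|t|}/2, so ρ ≥ 1. Hence ρ = 1.
Therefore ρ = 1.

Order ρ = 1.


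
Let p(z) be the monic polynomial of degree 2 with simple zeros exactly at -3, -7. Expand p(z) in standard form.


The polynomial is p(z) = ∏_{α ∈ S} (z − α), where S = {-3, -7}.
Expanding the product yields: p(z) = z^2 + 10·z + 21.
The resulting polynomial has degree 2 and real coefficients as required.

p(z) = z^2 + 10·z + 21.


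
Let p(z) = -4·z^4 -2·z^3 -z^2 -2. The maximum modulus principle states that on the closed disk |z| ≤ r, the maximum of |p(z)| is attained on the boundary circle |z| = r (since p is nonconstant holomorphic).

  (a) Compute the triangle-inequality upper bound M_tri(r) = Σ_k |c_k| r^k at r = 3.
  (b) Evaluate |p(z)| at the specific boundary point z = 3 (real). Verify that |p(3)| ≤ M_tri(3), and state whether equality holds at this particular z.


Coefficients: c_0 = -2, c_1 = 0, c_2 = -1, c_3 = -2, c_4 = -4. Radius r = 3.
Part (a). Triangle bound: M_tri(r) = Σ_k |c_k| r^k
  = |-2|·3^0 + |0|·3^1 + |-1|·3^2 + |-2|·3^3 + |-4|·3^4
  = 2 + 0 + 9 + 54 + 324 = 389.
This bounds M(r) := max_{|z|=r} |p(z)| from above; equality holds iff all terms c_k z^k can be made to align in phase at a single z on |z|=r.
Part (b). At z = 3 (real, on the circle |z| = r):
  p(3) = (-2)·3^0 + (0)·3^1 + (-1)·3^2 + (-2)·3^3 + (-4)·3^4 = -389.
  |p(3)| = 389.
Since all nonzero coefficients share the same sign, |p(3)| = 389 = M_tri(3); the triangle bound is attained at z = 3, so in fact M(r) = 389.

M_tri(3) = 389; |p(3)| = 389; equality at z=3: yes.


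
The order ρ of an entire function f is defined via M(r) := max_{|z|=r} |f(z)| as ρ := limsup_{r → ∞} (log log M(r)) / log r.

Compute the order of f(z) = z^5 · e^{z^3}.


M(r) = max_{|z|=r} |1|·|z|^5·|e^{z^3}| = 1·r^5 · e^{1r^3} (the factors attain their maxima compatibly on |z|=r). Then log M(r) = log 1 + 5·log r + 1r^3, dominated by the last term, so log log M(r) ~ 3·log r. The polynomial factor 1z^5 contributes only a log r term and does not affect the order. ρ = 3.
Therefore ρ = 3.

Order ρ = 3.


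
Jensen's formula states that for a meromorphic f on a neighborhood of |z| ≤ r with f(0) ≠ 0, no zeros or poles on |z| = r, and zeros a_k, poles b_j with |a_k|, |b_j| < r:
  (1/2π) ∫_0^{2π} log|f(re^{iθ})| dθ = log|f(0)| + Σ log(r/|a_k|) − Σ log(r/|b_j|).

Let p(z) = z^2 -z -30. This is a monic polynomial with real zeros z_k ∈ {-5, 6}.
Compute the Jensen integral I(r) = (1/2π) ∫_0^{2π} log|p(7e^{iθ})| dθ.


Zeros: -5, 6; r = 7.
Inside |z| < r: -5, 6. Outside (|z| ≥ r): ∅.
p(0) = -30, so log|p(0)| = log(30) = 3.4012.
Apply Jensen: I(r) = log|p(0)| + Σ_k log(r/|z_k|), summed over zeros inside |z| < r.
  log(r/|z_k|) for z_k = -5: log(7/5) = 0.3365
  log(r/|z_k|) for z_k = 6: log(7/6) = 0.1542
Sum over inside zeros: 0.4906.
I(r) = log|p(0)| + (inside sum) = 3.4012 + 0.4906 = 3.8918.
Closed form (all zeros inside, monic): I(r) = n·log(r) = 2·log(7) = 3.8918. ✓

I(r) ≈ 3.8918.


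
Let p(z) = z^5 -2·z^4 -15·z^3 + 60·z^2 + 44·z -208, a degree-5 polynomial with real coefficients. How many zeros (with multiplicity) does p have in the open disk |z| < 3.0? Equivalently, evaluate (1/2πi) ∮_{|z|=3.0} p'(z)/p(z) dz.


The zeros of p are: -4, -2, 2, (3 + 2i), (3 - 2i).
Their magnitudes are: 4, 2, 2, 3.606, 3.606.
Zeros with |z| < R = 3.0: -2, 2.
Count = 2.
By the argument principle, (1/2πi) ∮_{|z|=R} p'(z)/p(z) dz equals exactly this count.

Number of zeros inside |z| < 3.0: 2.


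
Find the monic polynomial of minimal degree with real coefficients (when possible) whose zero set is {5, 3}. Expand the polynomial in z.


The polynomial is p(z) = ∏_{α ∈ S} (z − α), where S = {5, 3}.
Expanding the product yields: p(z) = z^2 -8·z + 15.
The resulting polynomial has degree 2 and real coefficients as required.

p(z) = z^2 -8·z + 15.


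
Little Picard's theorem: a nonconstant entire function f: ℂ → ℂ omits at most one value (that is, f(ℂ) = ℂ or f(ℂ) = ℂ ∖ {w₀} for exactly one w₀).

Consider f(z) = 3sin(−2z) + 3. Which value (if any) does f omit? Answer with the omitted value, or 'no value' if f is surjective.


Little Picard bounds the complement of f(ℂ) to at most one point.
sin is entire and surjective onto ℂ: for every w ∈ ℂ, sin(ζ) = w has a solution ζ ∈ ℂ (e.g., via the complex inverse arcsin). With ζ = −2z this gives z = ζ/(-2). Then 3·sin(−2z) takes every value in 3·ℂ = ℂ, and adding 3 is a bijection of ℂ. So f is surjective and omits no value. (Note: only on the real line is sin bounded by [−1, 1].)

Omitted value: no value.


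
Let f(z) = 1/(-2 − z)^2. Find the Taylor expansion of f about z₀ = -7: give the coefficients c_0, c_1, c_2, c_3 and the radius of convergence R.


Let w = z − z₀, so z = z₀ + w.
Then -2 − z = -2 − (z₀ + w) = (-2 − z₀) − w = 5 − w.
f(z) = 1/(5 − w)^2 = (1/(5)^2) · (1 − w/(5))^{−2}.
By the binomial series (1−u)^{−2} = Σ_{n≥0} C(n+1, 1) u^n for |u|<1, with u = w/(5):
  c_n = C(n+1, 1) / (5)^(n+2).
  c_0 = 1/(5)^2 = 1/25.
  c_1 = 2/(5)^3 = 2/125.
  c_2 = 3/(5)^4 = 3/625.
  c_3 = 4/(5)^5 = 4/3125.
The series is valid for |w/d| < 1, i.e. |z − z₀| < |d|.
Radius of convergence: R = |-2 − z₀| = |5| = 5 (distance from z₀ to the singularity z = -2).

c_0 = 1/25, c_1 = 2/125, c_2 = 3/625, c_3 = 4/3125; R = 5.


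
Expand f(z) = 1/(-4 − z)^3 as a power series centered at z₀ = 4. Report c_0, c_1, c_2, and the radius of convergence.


Let w = z − z₀, so z = z₀ + w.
Then -4 − z = -4 − (z₀ + w) = (-4 − z₀) − w = -8 − w.
f(z) = 1/(-8 − w)^3 = (1/(-8)^3) · (1 − w/(-8))^{−3}.
By the binomial series (1−u)^{−3} = Σ_{n≥0} C(n+2, 2) u^n for |u|<1, with u = w/(-8):
  c_n = C(n+2, 2) / (-8)^(n+3).
  c_0 = 1/(-8)^3 = -1/512.
  c_1 = 3/(-8)^4 = 3/4096.
  c_2 = 6/(-8)^5 = -3/16384.
The series is valid for |w/d| < 1, i.e. |z − z₀| < |d|.
Radius of convergence: R = |-4 − z₀| = |-8| = 8 (distance from z₀ to the singularity z = -4).

c_0 = -1/512, c_1 = 3/4096, c_2 = -3/16384; R = 8.


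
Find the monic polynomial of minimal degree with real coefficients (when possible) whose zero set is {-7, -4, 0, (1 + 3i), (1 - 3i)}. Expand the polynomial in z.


The polynomial is p(z) = ∏_{α ∈ S} (z − α), where S = {-7, -4, 0, (1 + 3i), (1 - 3i)}.
Expanding the product yields: p(z) = z^5 + 9·z^4 + 16·z^3 + 54·z^2 + 280·z.
Note conjugate pairs combine to real quadratics: (z − (1+3i))(z − (1−3i)) = z² − 2z + 10.
The resulting polynomial has degree 5 and real coefficients as required.

p(z) = z^5 + 9·z^4 + 16·z^3 + 54·z^2 + 280·z.


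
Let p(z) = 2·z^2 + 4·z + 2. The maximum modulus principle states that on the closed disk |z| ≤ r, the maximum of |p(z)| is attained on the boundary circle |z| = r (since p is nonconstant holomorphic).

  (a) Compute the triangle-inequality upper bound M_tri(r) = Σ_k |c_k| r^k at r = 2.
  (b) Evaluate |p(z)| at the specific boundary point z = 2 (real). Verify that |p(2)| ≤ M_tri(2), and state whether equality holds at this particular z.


Coefficients: c_0 = 2, c_1 = 4, c_2 = 2. Radius r = 2.
Part (a). Triangle bound: M_tri(r) = Σ_k |c_k| r^k
  = |2|·2^0 + |4|·2^1 + |2|·2^2
  = 2 + 8 + 8 = 18.
This bounds M(r) := max_{|z|=r} |p(z)| from above; equality holds iff all terms c_k z^k can be made to align in phase at a single z on |z|=r.
Part (b). At z = 2 (real, on the circle |z| = r):
  p(2) = (2)·2^0 + (4)·2^1 + (2)·2^2 = 18.
  |p(2)| = 18.
Since all nonzero coefficients share the same sign, |p(2)| = 18 = M_tri(2); the triangle bound is attained at z = 2, so in fact M(r) = 18.

M_tri(2) = 18; |p(2)| = 18; equality at z=2: yes.


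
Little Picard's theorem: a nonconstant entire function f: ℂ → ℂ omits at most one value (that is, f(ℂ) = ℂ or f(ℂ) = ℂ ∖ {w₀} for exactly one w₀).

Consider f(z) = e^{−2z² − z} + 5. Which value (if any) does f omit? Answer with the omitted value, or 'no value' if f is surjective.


Little Picard bounds the complement of f(ℂ) to at most one point.
The exponent g(z) = −2z² − z is a nonconstant polynomial, hence surjective onto ℂ. So e^{g(z)} takes every value in {e^w : w ∈ ℂ} = ℂ ∖ {0}. Adding 5 shifts the range to ℂ ∖ {5}. f omits exactly 5.

Omitted value: 5.


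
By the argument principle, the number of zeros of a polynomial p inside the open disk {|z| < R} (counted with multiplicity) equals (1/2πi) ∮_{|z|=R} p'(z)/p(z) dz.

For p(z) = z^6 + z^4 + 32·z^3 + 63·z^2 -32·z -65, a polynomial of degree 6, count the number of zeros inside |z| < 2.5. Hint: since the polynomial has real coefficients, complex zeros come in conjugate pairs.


The zeros of p are: (-2 + 1i), (-2 - 1i), (2 + 3i), (2 - 3i), 1, -1.
Their magnitudes are: 2.236, 2.236, 3.606, 3.606, 1, 1.
Zeros with |z| < R = 2.5: (-2 + 1i), (-2 - 1i), 1, -1.
Count = 4.
By the argument principle, (1/2πi) ∮_{|z|=R} p'(z)/p(z) dz equals exactly this count.

Number of zeros inside |z| < 2.5: 4.


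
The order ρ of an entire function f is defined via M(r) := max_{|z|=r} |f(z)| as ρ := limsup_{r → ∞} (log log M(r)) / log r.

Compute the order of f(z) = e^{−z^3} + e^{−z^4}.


Each summand is entire of order 3 and 4 respectively (as in the single-exponential case). The order of a sum is at most the max of the orders, so ρ ≤ 4. For the lower bound: on |z|=r choose arg z so that -1z^4 is real positive; then |e^{-1z^4}| = e^{1r^4} while |e^{-1z^3}| ≤ e^{1r^3} = o(e^{1r^4}). So |f| ≥ e^{1r^4}(1 − o(1)) and ρ ≥ 4. Hence ρ = max(3, 4) = 4.
Therefore ρ = 4.

Order ρ = 4.


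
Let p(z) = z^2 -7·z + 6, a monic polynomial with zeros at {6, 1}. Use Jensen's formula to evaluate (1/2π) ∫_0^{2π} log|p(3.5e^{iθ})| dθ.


Zeros: 1, 6; r = 3.5.
Inside |z| < r: 1. Outside (|z| ≥ r): 6.
p(0) = 6, so log|p(0)| = log(6) = 1.7918.
Apply Jensen: I(r) = log|p(0)| + Σ_k log(r/|z_k|), summed over zeros inside |z| < r.
  log(r/|z_k|) for z_k = 1: log(3.5/1) = 1.2528
  Outside zeros (6) contribute nothing to the Jensen sum.
Sum over inside zeros: 1.2528.
I(r) = log|p(0)| + (inside sum) = 1.7918 + 1.2528 = 3.0445.
Note: since some zeros are outside |z| ≤ r, the simplified n·log(r) form does NOT apply — only the inside zeros contribute.

I(r) ≈ 3.0445.


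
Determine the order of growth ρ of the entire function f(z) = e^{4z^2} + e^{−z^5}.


Each summand is entire of order 2 and 5 respectively (as in the single-exponential case). The order of a sum is at most the max of the orders, so ρ ≤ 5. For the lower bound: on |z|=r choose arg z so that -1z^5 is real positive; then |e^{-1z^5}| = e^{1r^5} while |e^{4z^2}| ≤ e^{4r^2} = o(e^{1r^5}). So |f| ≥ e^{1r^5}(1 − o(1)) and ρ ≥ 5. Hence ρ = max(2, 5) = 5.
Therefore ρ = 5.

Order ρ = 5.


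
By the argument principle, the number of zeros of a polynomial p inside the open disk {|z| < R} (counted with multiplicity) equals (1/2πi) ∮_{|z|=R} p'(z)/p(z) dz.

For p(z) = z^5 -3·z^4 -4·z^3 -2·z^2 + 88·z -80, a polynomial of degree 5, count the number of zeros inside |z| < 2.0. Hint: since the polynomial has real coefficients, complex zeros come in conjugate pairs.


The zeros of p are: (3 + 1i), (3 - 1i), (-2 + 2i), (-2 - 2i), 1.
Their magnitudes are: 3.162, 3.162, 2.828, 2.828, 1.
Zeros with |z| < R = 2.0: 1.
Count = 1.
By the argument principle, (1/2πi) ∮_{|z|=R} p'(z)/p(z) dz equals exactly this count.

Number of zeros inside |z| < 2.0: 1.
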